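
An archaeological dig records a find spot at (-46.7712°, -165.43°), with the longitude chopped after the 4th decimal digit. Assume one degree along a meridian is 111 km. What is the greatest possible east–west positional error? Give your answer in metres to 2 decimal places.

7.60 metres

Truncating at 4 decimal places can drop up to a full unit in the last place, so the longitude may be off by as much as 0.0001°.
At latitude 46.7712° a degree of longitude spans 111000 m × cos 46.7712° = 111000 × 0.6849 ≈ 76025.4 m.
Maximum E–W displacement: 0.0001 × 76025.4 = 7.60254 m.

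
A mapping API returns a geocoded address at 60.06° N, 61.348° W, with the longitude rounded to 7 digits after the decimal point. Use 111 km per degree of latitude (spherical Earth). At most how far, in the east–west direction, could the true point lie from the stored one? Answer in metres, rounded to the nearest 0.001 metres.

Rounding to 7 decimal places leaves the longitude within ±5e-08° of the true value.
Parallels shrink by cos φ, so at 60.06° a degree of longitude is 111000 × 0.4991 ≈ 55399.3 m.
East–west error: 5e-08° × 55399.3 m/° ≈ 0.00276997 m.

0.003 metres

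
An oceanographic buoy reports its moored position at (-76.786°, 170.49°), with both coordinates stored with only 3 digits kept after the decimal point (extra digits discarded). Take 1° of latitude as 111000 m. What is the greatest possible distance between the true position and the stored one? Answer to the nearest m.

114 m

Truncating at 3 decimal places can drop up to a full unit in the last place, so each coordinate may be off by as much as 0.001°.
North–south component: 0.001° × 111000 = 111 m.
East–west component at 76.786°: 0.001° × 111000 × cos 76.786° ≈ 0.001 × 25373.4 ≈ 25.3734 m.
The two errors are perpendicular, so the maximum displacement is √(111² + 25.3734²) ≈ 113.863 m.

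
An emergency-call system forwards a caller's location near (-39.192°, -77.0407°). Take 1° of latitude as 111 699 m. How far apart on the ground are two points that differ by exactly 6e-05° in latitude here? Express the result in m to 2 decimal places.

6.70 m

6e-05° × 111699 m/° = 6.70194 m.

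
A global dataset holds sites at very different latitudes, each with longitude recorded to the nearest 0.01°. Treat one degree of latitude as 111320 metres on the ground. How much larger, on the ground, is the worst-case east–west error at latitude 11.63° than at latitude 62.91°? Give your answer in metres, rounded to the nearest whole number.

292 metres

Rounding to 2 decimal places leaves the longitude within ±0.005° of the true value.
Error at 11.63° = 0.005° × 111320 × cos 11.63° ≈ 556.6 × 0.9795 = 545.17 m.
At 62.91°: 0.005° × 111320 × cos 62.91° = 0.005 × 111320 × 0.4554 ≈ 253.47 m.
So the lower-latitude error exceeds the higher by 545.17 − 253.47 = 291.7 m.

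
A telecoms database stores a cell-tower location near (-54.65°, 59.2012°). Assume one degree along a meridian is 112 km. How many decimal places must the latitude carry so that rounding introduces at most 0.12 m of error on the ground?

One degree of latitude covers 112000 m.
Rounding to N decimal places gives at most 0.5 × 10⁻ᴺ degrees of error, i.e. 0.5 × 10⁻ᴺ × 112000 m.
Need 0.5 × 112000 × 10⁻ᴺ ≤ 0.12 → 10⁻ᴺ ≤ 2.143e-06, so N ≥ 5.67.
At 5 places the error can reach 0.56 m, but 6 places keeps it to 0.056 m.

6 decimal places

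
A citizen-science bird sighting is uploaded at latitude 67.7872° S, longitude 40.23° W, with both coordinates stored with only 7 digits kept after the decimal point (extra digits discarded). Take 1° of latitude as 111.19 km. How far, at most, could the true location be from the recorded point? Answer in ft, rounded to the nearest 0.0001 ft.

0.0390 ft

Truncating at 7 decimal places can drop up to a full unit in the last place, so each coordinate may be off by as much as 1e-07°.
North–south component: 1e-07° × 111190 = 0.011119 m.
Longitude error → 1e-07 × 111190 × cos 67.7872° = 1e-07 × 111190 × 0.3780 ≈ 0.00420351 m.
Worst case both components are at the extreme and orthogonal: √(0.011119² + 0.00420351²) ≈ 0.011887 m.
In feet: 0.011887 m ÷ 0.3048 ≈ 0.038999 ft.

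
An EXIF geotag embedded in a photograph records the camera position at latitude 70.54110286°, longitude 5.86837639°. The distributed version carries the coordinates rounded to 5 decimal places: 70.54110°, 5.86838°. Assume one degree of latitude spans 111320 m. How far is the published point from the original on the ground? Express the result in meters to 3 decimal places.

The latitude changed by +0.00000286° and the longitude by -0.00000361°.
North–south shift: 0.00000286 × 111320 = 0.318375 m.
E–W at 70.5411°: -0.00000361° × 111320 × cos 70.5411° = -0.00000361 × 111320 × 0.3331 ≈ -0.133874 m.
Distance: √(0.318375² + 0.133874²) ≈ 0.345376 m.

0.345 meters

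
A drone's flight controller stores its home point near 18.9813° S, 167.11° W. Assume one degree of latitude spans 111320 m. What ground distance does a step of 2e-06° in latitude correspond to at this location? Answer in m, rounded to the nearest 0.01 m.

0.22 m

Along a meridian 2e-06° is 2e-06 × 111320 = 0.22264 m.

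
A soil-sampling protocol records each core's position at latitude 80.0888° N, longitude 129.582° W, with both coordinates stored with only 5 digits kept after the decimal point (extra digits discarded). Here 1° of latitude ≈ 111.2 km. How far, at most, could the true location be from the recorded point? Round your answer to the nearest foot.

4 feet

Truncating at 5 decimal places can drop up to a full unit in the last place, so each coordinate may be off by as much as 1e-05°.
North–south component: 1e-05° × 111200 = 1.112 m.
East–west component at 80.0888°: 1e-05° × 111200 × cos 80.0888° ≈ 1e-05 × 19139.9 ≈ 0.191399 m.
Combining orthogonally: (1.112² + 0.191399²)^½ ≈ 1.12835 m.
Converting: 1.12835 m × 3.2808 ft/m ≈ 3.7019 ft.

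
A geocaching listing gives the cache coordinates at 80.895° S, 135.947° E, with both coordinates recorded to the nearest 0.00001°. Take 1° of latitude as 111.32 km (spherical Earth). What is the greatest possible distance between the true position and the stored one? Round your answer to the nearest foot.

2 feet

Rounding to 5 decimal places leaves each coordinate within ±5e-06° of the true value.
Latitude error → 5e-06 × 111320 = 0.5566 m along the meridian.
E–W at 80.895°: 5e-06° × 111320 × cos 80.895° = 5e-06 × 111320 × 0.1582 ≈ 0.0880787 m.
Combining orthogonally: (0.5566² + 0.0880787²)^½ ≈ 0.563526 m.
Converting: 0.563526 m × 3.2808 ft/m ≈ 1.8488 ft.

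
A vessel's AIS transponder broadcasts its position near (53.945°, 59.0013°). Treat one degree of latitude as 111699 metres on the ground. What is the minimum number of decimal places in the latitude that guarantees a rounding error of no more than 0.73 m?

5 decimal places

One degree of latitude covers 111699 m.
Rounding to N decimal places gives at most 0.5 × 10⁻ᴺ degrees of error, i.e. 0.5 × 10⁻ᴺ × 111699 m.
Need 0.5 × 111699 × 10⁻ᴺ ≤ 0.73 → 10⁻ᴺ ≤ 1.307e-05, so N ≥ 4.88.
At 4 places the error can reach 5.58 m, but 5 places keeps it to 0.558 m.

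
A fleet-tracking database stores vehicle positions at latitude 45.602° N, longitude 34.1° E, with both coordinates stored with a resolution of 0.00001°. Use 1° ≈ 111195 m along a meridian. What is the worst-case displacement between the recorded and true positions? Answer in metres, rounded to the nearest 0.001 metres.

0.679 metres

With a 0.00001° grid the true value lies within half a step, ±0.00001°/2 = ±5e-06°, of the stored one.
North–south component: 5e-06° × 111195 = 0.555975 m.
Longitude error → 5e-06 × 111195 × cos 45.602° = 5e-06 × 111195 × 0.6996 ≈ 0.388981 m.
The two errors are perpendicular, so the maximum displacement is √(0.555975² + 0.388981²) ≈ 0.678539 m.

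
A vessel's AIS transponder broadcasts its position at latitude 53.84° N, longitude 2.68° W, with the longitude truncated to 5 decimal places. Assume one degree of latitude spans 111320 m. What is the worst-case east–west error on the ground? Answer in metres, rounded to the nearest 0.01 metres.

0.66 metres

Truncating at 5 decimal places can drop up to a full unit in the last place, so the longitude may be off by as much as 1e-05°.
At latitude 53.84° a degree of longitude spans 111320 m × cos 53.84° = 111320 × 0.5900 ≈ 65683.5 m.
Maximum E–W displacement: 1e-05 × 65683.5 = 0.656835 m.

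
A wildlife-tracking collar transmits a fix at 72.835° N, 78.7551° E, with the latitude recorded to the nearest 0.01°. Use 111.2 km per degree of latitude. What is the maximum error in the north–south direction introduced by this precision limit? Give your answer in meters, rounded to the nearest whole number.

Rounding to 2 decimal places leaves the latitude within ±0.005° of the true value.
North–south distance: 0.005° × 111200 m/° = 556 m.

556 meters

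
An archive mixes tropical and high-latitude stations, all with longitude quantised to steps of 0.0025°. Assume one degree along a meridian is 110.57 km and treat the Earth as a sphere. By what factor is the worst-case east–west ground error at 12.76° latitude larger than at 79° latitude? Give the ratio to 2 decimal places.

With a 0.0025° grid the true value lies within half a step, ±0.0025°/2 = ±0.00125°, of the stored one.
Error at 12.76° = 0.00125° × 110570 × cos 12.76° ≈ 138.21 × 0.9753 = 134.8 m.
At 79°: 0.00125° × 110570 × cos 79° = 0.00125 × 110570 × 0.1908 ≈ 26.372 m.
Ratio: 134.8 / 26.372 = cos 12.76° / cos 79° ≈ 5.1114.

5.11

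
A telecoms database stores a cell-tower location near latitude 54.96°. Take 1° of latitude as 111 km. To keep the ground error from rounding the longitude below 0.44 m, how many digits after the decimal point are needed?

At 54.96° one degree of longitude covers 111000 × cos 54.96° ≈ 111000 × 0.5741 ≈ 63730.4 m.
With N decimal places the half-ulp bound is 0.5·10⁻ᴺ°, or 0.5·10⁻ᴺ × 63730.4 m on the ground.
Need 0.5 × 63730.4 × 10⁻ᴺ ≤ 0.44 → 10⁻ᴺ ≤ 1.381e-05, so N ≥ 4.86.
So 5 decimal places suffice (0.319 m); 4 would allow up to 3.19 m.

5 decimal places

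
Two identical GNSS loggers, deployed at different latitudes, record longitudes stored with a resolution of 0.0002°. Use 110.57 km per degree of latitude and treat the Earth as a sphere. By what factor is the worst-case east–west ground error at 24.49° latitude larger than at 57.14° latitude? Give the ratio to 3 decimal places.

With a 0.0002° grid the true value lies within half a step, ±0.0002°/2 = ±0.0001°, of the stored one.
Error at 24.49° = 0.0001° × 110570 × cos 24.49° ≈ 11.057 × 0.9100 = 10.062 m.
At 57.14°: 0.0001° × 110570 × cos 57.14° = 0.0001 × 110570 × 0.5426 ≈ 5.9994 m.
Ratio: 10.062 / 5.9994 = cos 24.49° / cos 57.14° ≈ 1.6772.

1.677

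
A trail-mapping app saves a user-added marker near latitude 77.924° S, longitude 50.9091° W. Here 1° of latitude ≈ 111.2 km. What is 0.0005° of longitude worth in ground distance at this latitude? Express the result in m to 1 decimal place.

11.6 m

One degree of longitude here spans 111200 × cos 77.924° = 111200 × 0.2092 ≈ 23264 m; 0.0005° of that is 11.632 m.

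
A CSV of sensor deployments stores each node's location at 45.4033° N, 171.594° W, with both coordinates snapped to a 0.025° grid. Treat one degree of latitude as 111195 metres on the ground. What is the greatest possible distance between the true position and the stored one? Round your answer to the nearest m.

With a 0.025° grid the true value lies within half a step, ±0.025°/2 = ±0.0125°, of the stored one.
N–S: 0.0125° × 111195 m/° = 1389.94 m.
Longitude error → 0.0125 × 111195 × cos 45.4033° = 0.0125 × 111195 × 0.7021 ≈ 975.892 m.
Combining orthogonally: (1389.94² + 975.892²)^½ ≈ 1698.32 m.

1698 m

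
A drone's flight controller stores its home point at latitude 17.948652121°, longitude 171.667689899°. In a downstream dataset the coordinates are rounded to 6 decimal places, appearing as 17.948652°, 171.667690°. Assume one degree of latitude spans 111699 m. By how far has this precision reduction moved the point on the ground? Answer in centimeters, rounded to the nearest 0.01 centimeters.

1.73 centimeters

The latitude changed by +0.000000121° and the longitude by -0.000000101°.
North–south shift: 0.000000121 × 111699 = 0.0135156 m.
East–west at this latitude: -0.000000101° × 111699 × cos 17.9487° ≈ -0.000000101 × 106263 = -0.0107326 m.
Combined displacement = (0.0135156² + 0.0107326²)^½ ≈ 0.0172586 m.
That is 0.0172586 m = 1.7259 cm.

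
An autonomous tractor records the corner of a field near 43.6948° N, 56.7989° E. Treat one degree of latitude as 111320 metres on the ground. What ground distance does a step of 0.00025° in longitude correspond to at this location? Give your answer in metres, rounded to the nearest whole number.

0.00025° of longitude at 43.6948° is 0.00025 × 111320 × cos 43.6948° ≈ 0.00025 × 80487.7 = 20.1219 m.

20 metres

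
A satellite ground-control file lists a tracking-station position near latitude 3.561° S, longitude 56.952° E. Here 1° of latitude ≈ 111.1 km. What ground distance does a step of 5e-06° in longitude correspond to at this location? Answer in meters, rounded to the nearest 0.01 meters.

0.55 meters

5e-06° of longitude at 3.561° is 5e-06 × 111100 × cos 3.561° ≈ 5e-06 × 110885 = 0.554427 m.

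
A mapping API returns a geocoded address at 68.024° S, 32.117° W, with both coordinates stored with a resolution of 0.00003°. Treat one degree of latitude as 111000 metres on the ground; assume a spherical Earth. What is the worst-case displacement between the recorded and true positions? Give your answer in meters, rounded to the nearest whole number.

2 meters

With a 0.00003° grid the true value lies within half a step, ±0.00003°/2 = ±1.5e-05°, of the stored one.
N–S: 1.5e-05° × 111000 m/° = 1.665 m.
Longitude error → 1.5e-05 × 111000 × cos 68.024° = 1.5e-05 × 111000 × 0.3742 ≈ 0.623073 m.
Worst case both components are at the extreme and orthogonal: √(1.665² + 0.623073²) ≈ 1.77776 m.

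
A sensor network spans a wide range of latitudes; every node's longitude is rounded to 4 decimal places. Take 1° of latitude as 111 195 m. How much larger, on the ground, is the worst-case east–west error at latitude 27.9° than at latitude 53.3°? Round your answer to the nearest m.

Rounding to 4 decimal places leaves the longitude within ±5e-05° of the true value.
At 27.9°: 5e-05° × 111195 × cos 27.9° = 5e-05 × 111195 × 0.8838 ≈ 4.9135 m.
Error at 53.3° = 5e-05° × 111195 × cos 53.3° ≈ 5.5598 × 0.5976 = 3.3226 m.
Difference: 4.9135 − 3.3226 = 1.5909 m.

2 m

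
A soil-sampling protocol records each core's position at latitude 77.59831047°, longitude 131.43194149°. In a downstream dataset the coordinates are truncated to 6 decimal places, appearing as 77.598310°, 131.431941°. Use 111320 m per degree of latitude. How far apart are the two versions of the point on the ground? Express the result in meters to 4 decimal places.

The latitude changed by +0.00000047° and the longitude by +0.00000049°.
North–south shift: 0.00000047 × 111320 = 0.0523204 m.
East–west at this latitude: 0.00000049° × 111320 × cos 77.5983° ≈ 0.00000049 × 23907.5 = 0.0117147 m.
Distance: √(0.0523204² + 0.0117147²) ≈ 0.0536158 m.

0.0536 meters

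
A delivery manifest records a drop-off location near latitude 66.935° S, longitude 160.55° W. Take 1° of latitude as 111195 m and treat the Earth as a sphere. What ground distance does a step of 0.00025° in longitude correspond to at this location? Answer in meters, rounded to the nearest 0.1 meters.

0.00025° of longitude at 66.935° is 0.00025 × 111195 × cos 66.935° ≈ 0.00025 × 43563.4 = 10.8909 m.

10.9 meters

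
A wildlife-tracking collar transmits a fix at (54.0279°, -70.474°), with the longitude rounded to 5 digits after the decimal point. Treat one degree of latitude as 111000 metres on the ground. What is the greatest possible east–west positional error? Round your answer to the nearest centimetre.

Rounding to 5 decimal places leaves the longitude within ±5e-06° of the true value.
Parallels shrink by cos φ, so at 54.0279° a degree of longitude is 111000 × 0.5874 ≈ 65200.4 m.
East–west error: 5e-06° × 65200.4 m/° ≈ 0.326002 m.
That is 0.326002 m = 32.6 cm.

33 centimetres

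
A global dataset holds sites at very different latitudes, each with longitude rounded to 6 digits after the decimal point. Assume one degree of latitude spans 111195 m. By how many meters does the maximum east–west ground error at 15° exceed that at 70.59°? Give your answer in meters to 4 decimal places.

0.0352 meters

Rounding to 6 decimal places leaves the longitude within ±5e-07° of the true value.
Error at 15° = 5e-07° × 111195 × cos 15° ≈ 0.055597 × 0.9659 = 0.053703 m.
At 70.59°: 5e-07° × 111195 × cos 70.59° = 5e-07 × 111195 × 0.3323 ≈ 0.018476 m.
So the lower-latitude error exceeds the higher by 0.053703 − 0.018476 = 0.035227 m.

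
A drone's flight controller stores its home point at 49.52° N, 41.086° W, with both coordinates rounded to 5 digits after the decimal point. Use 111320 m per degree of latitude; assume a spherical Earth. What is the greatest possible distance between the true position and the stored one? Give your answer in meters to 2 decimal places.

0.66 meters

Rounding to 5 decimal places leaves each coordinate within ±5e-06° of the true value.
N–S: 5e-06° × 111320 m/° = 0.5566 m.
Longitude error → 5e-06 × 111320 × cos 49.52° = 5e-06 × 111320 × 0.6492 ≈ 0.361335 m.
The two errors are perpendicular, so the maximum displacement is √(0.5566² + 0.361335²) ≈ 0.663601 m.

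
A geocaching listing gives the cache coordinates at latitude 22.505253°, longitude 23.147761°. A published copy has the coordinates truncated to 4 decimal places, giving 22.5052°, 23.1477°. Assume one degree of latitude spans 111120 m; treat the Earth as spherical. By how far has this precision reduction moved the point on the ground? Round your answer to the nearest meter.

Δlat = 22.505253 − 22.5052 = +0.000053°; Δlon = 23.147761 − 23.1477 = +0.000061°.
North–south shift: 0.000053 × 111120 = 5.88936 m.
E–W at 22.5052°: 0.000061° × 111120 × cos 22.5052° = 0.000061 × 111120 × 0.9238 ≈ 6.26212 m.
Combined displacement = (5.88936² + 6.26212²)^½ ≈ 8.59643 m.

9 meters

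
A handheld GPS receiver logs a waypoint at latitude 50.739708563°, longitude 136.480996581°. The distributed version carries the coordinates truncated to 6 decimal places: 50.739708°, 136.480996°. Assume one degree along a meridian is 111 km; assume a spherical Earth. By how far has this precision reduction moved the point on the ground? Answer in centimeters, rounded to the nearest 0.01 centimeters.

Δlat = 50.739708563 − 50.739708 = +0.000000563°; Δlon = 136.480996581 − 136.480996 = +0.000000581°.
North–south shift: 0.000000563 × 111000 = 0.062493 m.
E–W at 50.7397°: 0.000000581° × 111000 × cos 50.7397° = 0.000000581 × 111000 × 0.6328 ≈ 0.0408128 m.
Hypotenuse of the two orthogonal shifts: √(0.062493² + 0.0408128²) = 0.0746395 m.
That is 0.0746395 m = 7.464 cm.

7.46 centimeters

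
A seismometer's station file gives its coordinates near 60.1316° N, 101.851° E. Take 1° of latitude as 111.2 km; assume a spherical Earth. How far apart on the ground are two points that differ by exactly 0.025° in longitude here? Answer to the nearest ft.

4542 ft

0.025° of longitude at 60.1316° is 0.025 × 111200 × cos 60.1316° ≈ 0.025 × 55378.7 = 1384.47 m.
Converting: 1384.47 m × 3.2808 ft/m ≈ 4542.2 ft.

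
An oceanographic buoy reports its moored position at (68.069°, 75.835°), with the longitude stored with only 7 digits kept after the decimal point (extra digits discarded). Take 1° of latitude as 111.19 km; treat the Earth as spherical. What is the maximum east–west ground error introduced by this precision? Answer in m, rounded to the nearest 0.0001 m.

Truncating at 7 decimal places can drop up to a full unit in the last place, so the longitude may be off by as much as 1e-07°.
Parallels shrink by cos φ, so at 68.069° a degree of longitude is 111190 × 0.3735 ≈ 41528.3 m.
So at most 1e-07° × 41528.3 ≈ 0.00415283 m east–west.

0.0042 m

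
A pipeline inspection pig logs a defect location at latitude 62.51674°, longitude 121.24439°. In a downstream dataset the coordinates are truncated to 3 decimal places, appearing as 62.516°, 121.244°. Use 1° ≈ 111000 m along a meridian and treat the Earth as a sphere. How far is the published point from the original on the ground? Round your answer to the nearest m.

Δlat = 62.51674 − 62.516 = +0.00074°; Δlon = 121.24439 − 121.244 = +0.00039°.
North–south shift: 0.00074 × 111000 = 82.14 m.
East–west at this latitude: 0.00039° × 111000 × cos 62.516° ≈ 0.00039 × 51226.6 = 19.9784 m.
Hypotenuse of the two orthogonal shifts: √(82.14² + 19.9784²) = 84.5347 m.

85 m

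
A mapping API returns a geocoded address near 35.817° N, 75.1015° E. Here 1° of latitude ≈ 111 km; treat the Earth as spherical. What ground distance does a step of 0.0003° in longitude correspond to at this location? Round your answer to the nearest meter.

27 meters

At 35.817° a degree of longitude is 111000 × cos 35.817° ≈ 90008.8 m, so 0.0003° corresponds to 27.0026 m.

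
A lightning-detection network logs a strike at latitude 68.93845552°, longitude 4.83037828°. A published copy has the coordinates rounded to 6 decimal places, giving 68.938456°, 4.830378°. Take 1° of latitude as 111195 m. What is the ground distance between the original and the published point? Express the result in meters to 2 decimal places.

0.05 meters

Δlat = 68.93845552 − 68.938456 = -0.00000048°; Δlon = 4.83037828 − 4.830378 = +0.00000028°.
N–S: -0.00000048° × 111195 m/° = -0.0533736 m.
East–west at this latitude: 0.00000028° × 111195 × cos 68.9385° ≈ 0.00000028 × 39960.2 = 0.0111889 m.
Combined displacement = (0.0533736² + 0.0111889²)^½ ≈ 0.0545338 m.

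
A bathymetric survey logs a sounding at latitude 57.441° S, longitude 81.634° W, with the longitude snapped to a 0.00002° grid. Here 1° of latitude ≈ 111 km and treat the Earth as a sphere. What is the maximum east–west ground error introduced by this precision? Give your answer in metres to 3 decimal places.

With a 0.00002° grid the true value lies within half a step, ±0.00002°/2 = ±1e-05°, of the stored one.
At latitude 57.441° a degree of longitude spans 111000 m × cos 57.441° = 111000 × 0.5382 ≈ 59736.6 m.
East–west error: 1e-05° × 59736.6 m/° ≈ 0.597366 m.

0.597 metres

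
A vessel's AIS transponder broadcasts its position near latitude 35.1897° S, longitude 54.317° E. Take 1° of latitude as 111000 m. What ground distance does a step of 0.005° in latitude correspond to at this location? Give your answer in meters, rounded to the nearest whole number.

Along a meridian 0.005° is 0.005 × 111000 = 555 m.

555 meters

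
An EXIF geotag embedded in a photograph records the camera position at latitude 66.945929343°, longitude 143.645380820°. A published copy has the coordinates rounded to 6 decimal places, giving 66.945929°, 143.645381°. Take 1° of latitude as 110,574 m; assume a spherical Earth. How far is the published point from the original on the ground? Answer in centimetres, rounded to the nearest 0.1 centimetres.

3.9 centimetres

Δlat = 66.945929343 − 66.945929 = +0.000000343°; Δlon = 143.645380820 − 143.645381 = -0.000000180°.
N–S: 0.000000343° × 110574 m/° = 0.0379269 m.
E–W at 66.9459°: -0.000000180° × 110574 × cos 66.9459° = -0.000000180 × 110574 × 0.3916 ≈ -0.00779413 m.
Distance: √(0.0379269² + 0.00779413²) ≈ 0.0387195 m.
That is 0.0387195 m = 3.8719 cm.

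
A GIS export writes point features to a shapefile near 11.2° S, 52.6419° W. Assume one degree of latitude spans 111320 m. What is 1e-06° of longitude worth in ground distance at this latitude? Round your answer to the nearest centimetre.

At 11.2° a degree of longitude is 111320 × cos 11.2° ≈ 109200 m, so 1e-06° corresponds to 0.1092 m.
That is 0.1092 m = 10.92 cm.

11 centimetres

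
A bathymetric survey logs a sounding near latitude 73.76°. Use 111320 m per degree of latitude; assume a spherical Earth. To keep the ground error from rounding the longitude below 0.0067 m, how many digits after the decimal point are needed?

7 decimal places

At 73.76° one degree of longitude covers 111320 × cos 73.76° ≈ 111320 × 0.2797 ≈ 31131.9 m.
With N decimal places the half-ulp bound is 0.5·10⁻ᴺ°, or 0.5·10⁻ᴺ × 31131.9 m on the ground.
Need 0.5 × 31131.9 × 10⁻ᴺ ≤ 0.0067 → 10⁻ᴺ ≤ 4.304e-07, so N ≥ 6.37.
N = 6 would give 0.0156 m (too coarse); N = 7 gives 0.00156 m ≤ 0.0067 m.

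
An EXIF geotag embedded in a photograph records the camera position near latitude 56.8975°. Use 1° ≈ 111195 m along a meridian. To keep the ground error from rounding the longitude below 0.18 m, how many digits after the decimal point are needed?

At 56.8975° one degree of longitude covers 111195 × cos 56.8975° ≈ 111195 × 0.5461 ≈ 60727.9 m.
With N decimal places the half-ulp bound is 0.5·10⁻ᴺ°, or 0.5·10⁻ᴺ × 60727.9 m on the ground.
Need 0.5 × 60727.9 × 10⁻ᴺ ≤ 0.18 → 10⁻ᴺ ≤ 5.928e-06, so N ≥ 5.23.
So 6 decimal places suffice (0.0304 m); 5 would allow up to 0.304 m.

6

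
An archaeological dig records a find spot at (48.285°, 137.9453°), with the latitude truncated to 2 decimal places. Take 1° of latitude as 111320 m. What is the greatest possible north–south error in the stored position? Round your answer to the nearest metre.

1113 metres

Truncating at 2 decimal places can drop up to a full unit in the last place, so the latitude may be off by as much as 0.01°.
Along the meridian that is 0.01° × 111320 m/° = 1113.2 m.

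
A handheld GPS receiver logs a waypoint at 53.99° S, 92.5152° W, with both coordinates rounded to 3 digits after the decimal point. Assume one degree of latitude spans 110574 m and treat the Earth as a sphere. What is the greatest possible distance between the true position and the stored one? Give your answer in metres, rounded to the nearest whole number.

64 metres

Rounding to 3 decimal places leaves each coordinate within ±0.0005° of the true value.
North–south component: 0.0005° × 110574 = 55.287 m.
East–west component at 53.99°: 0.0005° × 110574 × cos 53.99° ≈ 0.0005 × 65009.4 ≈ 32.5047 m.
Combining orthogonally: (55.287² + 32.5047²)^½ ≈ 64.1343 m.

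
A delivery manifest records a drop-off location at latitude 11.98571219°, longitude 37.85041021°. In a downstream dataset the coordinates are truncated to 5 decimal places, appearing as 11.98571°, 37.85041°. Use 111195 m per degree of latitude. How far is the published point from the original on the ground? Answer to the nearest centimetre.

24 centimetres

The latitude changed by +0.00000219° and the longitude by +0.00000021°.
N–S: 0.00000219° × 111195 m/° = 0.243517 m.
East–west at this latitude: 0.00000021° × 111195 × cos 11.9857° ≈ 0.00000021 × 108771 = 0.0228419 m.
Hypotenuse of the two orthogonal shifts: √(0.243517² + 0.0228419²) = 0.244586 m.
That is 0.244586 m = 24.459 cm.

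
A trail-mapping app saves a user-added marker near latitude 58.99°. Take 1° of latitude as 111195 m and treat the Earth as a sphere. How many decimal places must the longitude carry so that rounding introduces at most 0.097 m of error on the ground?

At 58.99° one degree of longitude covers 111195 × cos 58.99° ≈ 111195 × 0.5152 ≈ 57286.3 m.
Rounding to N decimal places gives at most 0.5 × 10⁻ᴺ degrees of error, i.e. 0.5 × 10⁻ᴺ × 57286.3 m.
Need 0.5 × 57286.3 × 10⁻ᴺ ≤ 0.097 → 10⁻ᴺ ≤ 3.386e-06, so N ≥ 5.47.
So 6 decimal places suffice (0.0286 m); 5 would allow up to 0.286 m.

6 decimal places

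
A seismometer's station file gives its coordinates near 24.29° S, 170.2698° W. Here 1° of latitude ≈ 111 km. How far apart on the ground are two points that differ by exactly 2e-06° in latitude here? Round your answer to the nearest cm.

22 cm

2e-06° × 111000 m/° = 0.222 m.
That is 0.222 m = 22.2 cm.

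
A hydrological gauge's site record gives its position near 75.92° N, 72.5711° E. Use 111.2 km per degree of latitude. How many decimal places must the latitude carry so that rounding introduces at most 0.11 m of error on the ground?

6 decimal places

One degree of latitude covers 111200 m.
Rounding to N decimal places gives at most 0.5 × 10⁻ᴺ degrees of error, i.e. 0.5 × 10⁻ᴺ × 111200 m.
Need 0.5 × 111200 × 10⁻ᴺ ≤ 0.11 → 10⁻ᴺ ≤ 1.978e-06, so N ≥ 5.70.
So 6 decimal places suffice (0.0556 m); 5 would allow up to 0.556 m.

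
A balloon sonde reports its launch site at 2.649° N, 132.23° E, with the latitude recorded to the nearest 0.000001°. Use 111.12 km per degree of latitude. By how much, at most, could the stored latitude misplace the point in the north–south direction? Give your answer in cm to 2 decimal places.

5.56 cm

Rounding to 6 decimal places leaves the latitude within ±5e-07° of the true value.
Along the meridian that is 5e-07° × 111120 m/° = 0.05556 m.
That is 0.05556 m = 5.556 cm.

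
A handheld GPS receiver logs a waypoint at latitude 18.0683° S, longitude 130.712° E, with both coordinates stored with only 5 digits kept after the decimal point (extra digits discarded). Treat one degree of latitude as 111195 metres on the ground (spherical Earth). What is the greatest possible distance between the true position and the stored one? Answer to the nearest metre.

Truncating at 5 decimal places can drop up to a full unit in the last place, so each coordinate may be off by as much as 1e-05°.
N–S: 1e-05° × 111195 m/° = 1.11195 m.
E–W at 18.0683°: 1e-05° × 111195 × cos 18.0683° = 1e-05 × 111195 × 0.9507 ≈ 1.05712 m.
The two errors are perpendicular, so the maximum displacement is √(1.11195² + 1.05712²) ≈ 1.53425 m.

2 metres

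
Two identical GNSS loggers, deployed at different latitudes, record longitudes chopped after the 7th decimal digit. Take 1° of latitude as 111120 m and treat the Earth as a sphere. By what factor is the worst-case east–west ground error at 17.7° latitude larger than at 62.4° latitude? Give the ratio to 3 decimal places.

2.056

Truncating at 7 decimal places can drop up to a full unit in the last place, so the longitude may be off by as much as 1e-07°.
At 17.7°: 1e-07° × 111120 × cos 17.7° = 1e-07 × 111120 × 0.9527 ≈ 0.010586 m.
Error at 62.4° = 1e-07° × 111120 × cos 62.4° ≈ 0.011112 × 0.4633 = 0.0051481 m.
Ratio: 0.010586 / 0.0051481 = cos 17.7° / cos 62.4° ≈ 2.0563.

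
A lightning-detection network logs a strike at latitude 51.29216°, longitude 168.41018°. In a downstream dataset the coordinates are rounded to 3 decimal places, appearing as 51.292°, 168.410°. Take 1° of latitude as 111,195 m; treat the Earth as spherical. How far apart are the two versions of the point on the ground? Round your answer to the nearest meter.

22 meters

The latitude changed by +0.00016° and the longitude by +0.00018°.
N–S: 0.00016° × 111195 m/° = 17.7912 m.
East–west at this latitude: 0.00018° × 111195 × cos 51.292° ≈ 0.00018 × 69536 = 12.5165 m.
Hypotenuse of the two orthogonal shifts: √(17.7912² + 12.5165²) = 21.7529 m.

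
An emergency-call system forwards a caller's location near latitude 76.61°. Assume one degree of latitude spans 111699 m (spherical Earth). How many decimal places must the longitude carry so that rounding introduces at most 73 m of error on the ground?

3

At 76.61° one degree of longitude covers 111699 × cos 76.61° ≈ 111699 × 0.2316 ≈ 25867 m.
N decimal places → at most half a unit in the last place, 0.5 × 10⁻ᴺ° = 25867/2 × 10⁻ᴺ m.
Need 0.5 × 25867 × 10⁻ᴺ ≤ 73 → 10⁻ᴺ ≤ 5.644e-03, so N ≥ 2.25.
At 2 places the error can reach 129 m, but 3 places keeps it to 12.9 m.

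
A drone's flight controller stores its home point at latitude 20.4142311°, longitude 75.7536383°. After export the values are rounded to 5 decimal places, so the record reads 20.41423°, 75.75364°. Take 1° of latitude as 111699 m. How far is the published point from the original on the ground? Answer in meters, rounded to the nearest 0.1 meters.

Δlat = 20.4142311 − 20.41423 = +0.0000011°; Δlon = 75.7536383 − 75.75364 = -0.0000017°.
North–south shift: 0.0000011 × 111699 = 0.122869 m.
E–W at 20.4142°: -0.0000017° × 111699 × cos 20.4142° = -0.0000017 × 111699 × 0.9372 ≈ -0.177962 m.
Combined displacement = (0.122869² + 0.177962²)^½ ≈ 0.216258 m.

0.2 meters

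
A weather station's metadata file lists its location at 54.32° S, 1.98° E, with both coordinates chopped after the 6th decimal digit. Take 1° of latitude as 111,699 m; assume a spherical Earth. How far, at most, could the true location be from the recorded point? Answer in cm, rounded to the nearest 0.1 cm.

Truncating at 6 decimal places can drop up to a full unit in the last place, so each coordinate may be off by as much as 1e-06°.
N–S: 1e-06° × 111699 m/° = 0.111699 m.
East–west component at 54.32°: 1e-06° × 111699 × cos 54.32° ≈ 1e-06 × 65149.3 ≈ 0.0651493 m.
The two errors are perpendicular, so the maximum displacement is √(0.111699² + 0.0651493²) ≈ 0.12931 m.
That is 0.12931 m = 12.931 cm.

12.9 cm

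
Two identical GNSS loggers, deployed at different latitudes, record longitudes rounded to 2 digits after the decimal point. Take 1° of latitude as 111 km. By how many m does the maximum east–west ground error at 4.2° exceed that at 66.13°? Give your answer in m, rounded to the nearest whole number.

329 m

Rounding to 2 decimal places leaves the longitude within ±0.005° of the true value.
At 4.2°: 0.005° × 111000 × cos 4.2° = 0.005 × 111000 × 0.9973 ≈ 553.51 m.
Error at 66.13° = 0.005° × 111000 × cos 66.13° ≈ 555 × 0.4047 = 224.59 m.
So the lower-latitude error exceeds the higher by 553.51 − 224.59 = 328.92 m.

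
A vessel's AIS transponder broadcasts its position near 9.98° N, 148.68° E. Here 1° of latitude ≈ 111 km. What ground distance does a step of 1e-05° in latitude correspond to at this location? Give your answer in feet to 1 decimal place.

1e-05° × 111000 m/° = 1.11 m.
In feet: 1.11 m ÷ 0.3048 ≈ 3.6417 ft.

3.6 feet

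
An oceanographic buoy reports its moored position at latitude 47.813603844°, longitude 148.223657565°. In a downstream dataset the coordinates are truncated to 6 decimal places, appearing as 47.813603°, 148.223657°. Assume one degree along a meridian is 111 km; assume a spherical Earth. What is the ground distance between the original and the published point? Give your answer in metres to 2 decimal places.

The latitude changed by +0.000000844° and the longitude by +0.000000565°.
North–south shift: 0.000000844 × 111000 = 0.093684 m.
East–west at this latitude: 0.000000565° × 111000 × cos 47.8136° ≈ 0.000000565 × 74541.5 = 0.0421159 m.
Combined displacement = (0.093684² + 0.0421159²)^½ ≈ 0.102715 m.

0.10 metres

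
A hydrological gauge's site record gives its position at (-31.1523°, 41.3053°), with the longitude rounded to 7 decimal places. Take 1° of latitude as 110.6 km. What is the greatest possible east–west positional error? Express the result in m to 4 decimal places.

Rounding to 7 decimal places leaves the longitude within ±5e-08° of the true value.
One degree of longitude at 31.1523° is 110600 × cos 31.1523° ≈ 110600 × 0.8558 = 94651 m.
Maximum E–W displacement: 5e-08 × 94651 = 0.00473255 m.

0.0047 m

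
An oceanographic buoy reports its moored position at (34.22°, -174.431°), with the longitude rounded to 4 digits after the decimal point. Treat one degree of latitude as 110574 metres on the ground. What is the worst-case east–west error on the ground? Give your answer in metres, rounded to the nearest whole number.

5 metres

Rounding to 4 decimal places leaves the longitude within ±5e-05° of the true value.
At latitude 34.22° a degree of longitude spans 110574 m × cos 34.22° = 110574 × 0.8269 ≈ 91431.9 m.
Maximum E–W displacement: 5e-05 × 91431.9 = 4.5716 m.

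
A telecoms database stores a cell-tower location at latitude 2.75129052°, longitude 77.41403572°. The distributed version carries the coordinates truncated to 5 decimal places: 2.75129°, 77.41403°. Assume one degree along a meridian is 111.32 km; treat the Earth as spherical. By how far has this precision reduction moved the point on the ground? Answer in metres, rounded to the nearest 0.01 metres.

Δlat = 2.75129052 − 2.75129 = +0.00000052°; Δlon = 77.41403572 − 77.41403 = +0.00000572°.
N–S: 0.00000052° × 111320 m/° = 0.0578864 m.
East–west at this latitude: 0.00000572° × 111320 × cos 2.75129° ≈ 0.00000572 × 111192 = 0.636016 m.
Distance: √(0.0578864² + 0.636016²) ≈ 0.638645 m.

0.64 metres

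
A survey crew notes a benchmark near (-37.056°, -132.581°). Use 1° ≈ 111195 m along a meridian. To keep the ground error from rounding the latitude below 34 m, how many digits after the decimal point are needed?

4 decimal places

One degree of latitude covers 111195 m.
With N decimal places the half-ulp bound is 0.5·10⁻ᴺ°, or 0.5·10⁻ᴺ × 111195 m on the ground.
Need 0.5 × 111195 × 10⁻ᴺ ≤ 34 → 10⁻ᴺ ≤ 6.115e-04, so N ≥ 3.21.
N = 3 would give 55.6 m (too coarse); N = 4 gives 5.56 m ≤ 34 m.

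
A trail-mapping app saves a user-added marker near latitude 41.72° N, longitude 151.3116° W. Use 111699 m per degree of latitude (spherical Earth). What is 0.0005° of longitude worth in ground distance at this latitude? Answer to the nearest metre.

At 41.72° a degree of longitude is 111699 × cos 41.72° ≈ 83372.8 m, so 0.0005° corresponds to 41.6864 m.

42 metres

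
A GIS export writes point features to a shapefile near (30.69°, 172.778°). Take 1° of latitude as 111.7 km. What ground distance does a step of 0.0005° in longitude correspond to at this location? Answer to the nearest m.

48 m

0.0005° of longitude at 30.69° is 0.0005 × 111700 × cos 30.69° ≈ 0.0005 × 96055.5 = 48.0277 m.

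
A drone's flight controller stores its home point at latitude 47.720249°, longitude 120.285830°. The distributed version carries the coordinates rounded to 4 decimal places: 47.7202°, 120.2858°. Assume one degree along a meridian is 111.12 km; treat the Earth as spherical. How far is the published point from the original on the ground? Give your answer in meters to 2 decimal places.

Δlat = 47.720249 − 47.7202 = +0.000049°; Δlon = 120.285830 − 120.2858 = +0.000030°.
N–S: 0.000049° × 111120 m/° = 5.44488 m.
East–west at this latitude: 0.000030° × 111120 × cos 47.7202° ≈ 0.000030 × 74756.2 = 2.24269 m.
Combined displacement = (5.44488² + 2.24269²)^½ ≈ 5.88866 m.

5.89 meters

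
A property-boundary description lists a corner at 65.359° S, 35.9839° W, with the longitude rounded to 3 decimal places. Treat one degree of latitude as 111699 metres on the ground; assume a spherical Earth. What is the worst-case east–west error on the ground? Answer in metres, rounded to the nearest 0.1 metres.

Rounding to 3 decimal places leaves the longitude within ±0.0005° of the true value.
Parallels shrink by cos φ, so at 65.359° a degree of longitude is 111699 × 0.4169 ≈ 46570.8 m.
East–west error: 0.0005° × 46570.8 m/° ≈ 23.2854 m.

23.3 metres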